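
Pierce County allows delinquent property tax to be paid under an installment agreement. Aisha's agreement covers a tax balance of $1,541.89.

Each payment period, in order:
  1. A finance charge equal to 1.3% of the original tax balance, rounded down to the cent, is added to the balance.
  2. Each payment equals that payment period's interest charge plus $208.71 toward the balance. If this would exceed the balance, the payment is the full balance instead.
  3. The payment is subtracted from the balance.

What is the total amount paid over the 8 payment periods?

Payment period 1: opening $1,541.89; interest $20.04 → $1,561.93; payment $228.75; balance $1,333.18
Payment period 2: opening $1,333.18; interest $20.04 → $1,353.22; payment $228.75; balance $1,124.47
Payment period 3: opening $1,124.47; interest $20.04 → $1,144.51; payment $228.75; balance $915.76
Payment period 4: opening $915.76; interest $20.04 → $935.80; payment $228.75; balance $707.05
Payment period 5: opening $707.05; interest $20.04 → $727.09; payment $228.75; balance $498.34
Payment period 6: opening $498.34; interest $20.04 → $518.38; payment $228.75; balance $289.63
Payment period 7: opening $289.63; interest $20.04 → $309.67; payment $228.75; balance $80.92
Payment period 8: opening $80.92; interest $20.04 → $100.96; payment $100.96; balance $0.00
Total paid: $1,702.21

$1,702.21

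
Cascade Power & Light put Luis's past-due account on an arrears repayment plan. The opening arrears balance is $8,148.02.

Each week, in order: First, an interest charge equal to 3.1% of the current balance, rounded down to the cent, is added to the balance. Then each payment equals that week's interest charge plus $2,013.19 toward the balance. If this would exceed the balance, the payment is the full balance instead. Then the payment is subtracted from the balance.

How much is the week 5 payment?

Week 1: $8,148.02 +$252.58 interest = $8,400.60; pay $2,265.77 → $6,134.83
Week 2: $6,134.83 +$190.17 interest = $6,325.00; pay $2,203.36 → $4,121.64
Week 3: $4,121.64 +$127.77 interest = $4,249.41; pay $2,140.96 → $2,108.45
Week 4: $2,108.45 +$65.36 interest = $2,173.81; pay $2,078.55 → $95.26
Week 5: $95.26 +$2.95 interest = $98.21; pay $98.21 → $0.00

$98.21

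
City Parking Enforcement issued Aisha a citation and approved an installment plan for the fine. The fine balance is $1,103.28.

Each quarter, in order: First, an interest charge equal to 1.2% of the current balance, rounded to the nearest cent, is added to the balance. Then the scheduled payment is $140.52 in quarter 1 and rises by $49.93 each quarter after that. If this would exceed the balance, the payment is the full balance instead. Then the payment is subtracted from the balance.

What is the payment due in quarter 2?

$190.45

Quarter 1: opening $1,103.28; interest $13.24 → $1,116.52; payment $140.52; balance $976.00
Quarter 2: opening $976.00; interest $11.71 → $987.71; payment $190.45; balance $797.26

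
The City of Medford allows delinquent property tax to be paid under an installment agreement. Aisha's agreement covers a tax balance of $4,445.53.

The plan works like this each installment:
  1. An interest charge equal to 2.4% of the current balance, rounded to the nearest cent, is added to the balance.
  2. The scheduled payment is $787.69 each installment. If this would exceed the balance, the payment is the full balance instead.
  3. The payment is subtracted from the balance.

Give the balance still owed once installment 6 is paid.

# | Opening | Interest | Payment | End bal
1 | $4,445.53 | $106.69 | $787.69 | $3,764.53
2 | $3,764.53 | $90.35 | $787.69 | $3,067.19
3 | $3,067.19 | $73.61 | $787.69 | $2,353.11
4 | $2,353.11 | $56.47 | $787.69 | $1,621.89
5 | $1,621.89 | $38.93 | $787.69 | $873.13
6 | $873.13 | $20.96 | $787.69 | $106.40

$106.40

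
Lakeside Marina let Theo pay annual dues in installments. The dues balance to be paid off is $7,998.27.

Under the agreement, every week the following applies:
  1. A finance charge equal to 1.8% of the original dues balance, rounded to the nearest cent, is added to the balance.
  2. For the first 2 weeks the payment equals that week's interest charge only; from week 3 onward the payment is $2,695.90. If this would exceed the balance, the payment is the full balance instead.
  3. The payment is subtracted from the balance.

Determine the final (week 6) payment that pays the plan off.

# | Opening | Interest | Payment | End bal
1 | $7,998.27 | $143.97 | $143.97 | $7,998.27
2 | $7,998.27 | $143.97 | $143.97 | $7,998.27
3 | $7,998.27 | $143.97 | $2,695.90 | $5,446.34
4 | $5,446.34 | $143.97 | $2,695.90 | $2,894.41
5 | $2,894.41 | $143.97 | $2,695.90 | $342.48
6 | $342.48 | $143.97 | $486.45 | $0.00

$486.45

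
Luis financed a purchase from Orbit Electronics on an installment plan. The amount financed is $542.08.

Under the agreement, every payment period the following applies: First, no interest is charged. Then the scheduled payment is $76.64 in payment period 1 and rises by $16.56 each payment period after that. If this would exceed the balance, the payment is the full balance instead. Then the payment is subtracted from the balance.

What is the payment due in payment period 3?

Payment period 1: $542.08 − $76.64 → $465.44
Payment period 2: $465.44 − $93.20 → $372.24
Payment period 3: $372.24 − $109.76 → $262.48

$109.76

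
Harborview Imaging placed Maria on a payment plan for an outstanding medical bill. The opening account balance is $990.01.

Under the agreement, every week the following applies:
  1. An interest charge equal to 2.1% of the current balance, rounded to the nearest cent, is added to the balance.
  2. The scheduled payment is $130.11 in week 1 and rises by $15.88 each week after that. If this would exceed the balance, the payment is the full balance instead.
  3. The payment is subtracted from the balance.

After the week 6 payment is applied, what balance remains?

$53.69

# | Opening | Interest | Payment | End bal
1 | $990.01 | $20.79 | $130.11 | $880.69
2 | $880.69 | $18.49 | $145.99 | $753.19
3 | $753.19 | $15.82 | $161.87 | $607.14
4 | $607.14 | $12.75 | $177.75 | $442.14
5 | $442.14 | $9.28 | $193.63 | $257.79
6 | $257.79 | $5.41 | $209.51 | $53.69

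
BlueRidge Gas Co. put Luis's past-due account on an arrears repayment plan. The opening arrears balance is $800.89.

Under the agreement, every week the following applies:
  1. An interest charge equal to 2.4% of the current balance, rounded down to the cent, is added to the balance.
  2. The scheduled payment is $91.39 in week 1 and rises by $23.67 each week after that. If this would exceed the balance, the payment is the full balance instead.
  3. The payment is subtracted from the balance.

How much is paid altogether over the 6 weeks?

Week 1: opening $800.89; interest $19.22 → $820.11; payment $91.39; balance $728.72
Week 2: opening $728.72; interest $17.48 → $746.20; payment $115.06; balance $631.14
Week 3: opening $631.14; interest $15.14 → $646.28; payment $138.73; balance $507.55
Week 4: opening $507.55; interest $12.18 → $519.73; payment $162.40; balance $357.33
Week 5: opening $357.33; interest $8.57 → $365.90; payment $186.07; balance $179.83
Week 6: opening $179.83; interest $4.31 → $184.14; payment $184.14; balance $0.00
Total paid: $877.79

$877.79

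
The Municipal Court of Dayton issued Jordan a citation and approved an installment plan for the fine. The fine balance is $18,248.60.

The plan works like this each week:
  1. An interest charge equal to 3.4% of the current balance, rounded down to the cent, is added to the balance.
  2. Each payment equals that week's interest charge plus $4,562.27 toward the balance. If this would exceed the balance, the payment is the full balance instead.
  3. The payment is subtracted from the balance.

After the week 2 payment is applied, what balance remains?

# | Opening | Interest | Payment | End bal
1 | $18,248.60 | $620.45 | $5,182.72 | $13,686.33
2 | $13,686.33 | $465.33 | $5,027.60 | $9,124.06

$9,124.06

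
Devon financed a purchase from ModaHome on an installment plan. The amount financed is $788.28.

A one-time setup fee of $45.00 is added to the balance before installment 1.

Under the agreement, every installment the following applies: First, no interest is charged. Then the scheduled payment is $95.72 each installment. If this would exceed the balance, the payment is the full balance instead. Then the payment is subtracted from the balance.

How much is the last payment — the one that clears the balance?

$67.52

Installment 1: $833.28 − $95.72 → $737.56
Installment 2: $737.56 − $95.72 → $641.84
Installment 3: $641.84 − $95.72 → $546.12
Installment 4: $546.12 − $95.72 → $450.40
Installment 5: $450.40 − $95.72 → $354.68
Installment 6: $354.68 − $95.72 → $258.96
Installment 7: $258.96 − $95.72 → $163.24
Installment 8: $163.24 − $95.72 → $67.52
Installment 9: $67.52 − $67.52 → $0.00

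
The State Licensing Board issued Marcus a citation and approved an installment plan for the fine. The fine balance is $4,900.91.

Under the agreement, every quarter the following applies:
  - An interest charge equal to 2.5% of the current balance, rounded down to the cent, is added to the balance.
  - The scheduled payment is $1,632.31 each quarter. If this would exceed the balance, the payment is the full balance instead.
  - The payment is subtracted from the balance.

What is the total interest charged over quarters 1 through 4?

$259.80

Quarter 1: $4,900.91 +$122.52 interest = $5,023.43; pay $1,632.31 → $3,391.12
Quarter 2: $3,391.12 +$84.77 interest = $3,475.89; pay $1,632.31 → $1,843.58
Quarter 3: $1,843.58 +$46.08 interest = $1,889.66; pay $1,632.31 → $257.35
Quarter 4: $257.35 +$6.43 interest = $263.78; pay $263.78 → $0.00
Total interest: $122.52 + $84.77 + $46.08 + $6.43 = $259.80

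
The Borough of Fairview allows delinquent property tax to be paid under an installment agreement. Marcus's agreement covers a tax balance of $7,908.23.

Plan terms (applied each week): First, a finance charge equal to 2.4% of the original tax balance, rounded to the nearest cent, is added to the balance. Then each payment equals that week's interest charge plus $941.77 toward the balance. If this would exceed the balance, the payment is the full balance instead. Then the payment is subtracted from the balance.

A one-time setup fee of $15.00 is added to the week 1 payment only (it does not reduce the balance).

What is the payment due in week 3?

$1,131.57

# | Opening | Interest | Payment | Fee | End bal
1 | $7,908.23 | $189.80 | $1,131.57 | $15.00 | $6,966.46
2 | $6,966.46 | $189.80 | $1,131.57 | — | $6,024.69
3 | $6,024.69 | $189.80 | $1,131.57 | — | $5,082.92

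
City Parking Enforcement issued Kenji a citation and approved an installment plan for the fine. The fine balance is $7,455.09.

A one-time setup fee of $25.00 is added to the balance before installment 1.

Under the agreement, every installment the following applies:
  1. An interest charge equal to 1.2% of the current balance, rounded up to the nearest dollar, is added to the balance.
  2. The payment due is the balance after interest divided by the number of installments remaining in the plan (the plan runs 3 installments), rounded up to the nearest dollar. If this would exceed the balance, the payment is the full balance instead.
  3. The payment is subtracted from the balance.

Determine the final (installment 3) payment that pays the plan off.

Installment 1: opening $7,480.09; interest $90.00 → $7,570.09; payment $2,524.00; balance $5,046.09
Installment 2: opening $5,046.09; interest $61.00 → $5,107.09; payment $2,554.00; balance $2,553.09
Installment 3: opening $2,553.09; interest $31.00 → $2,584.09; payment $2,584.09; balance $0.00

$2,584.09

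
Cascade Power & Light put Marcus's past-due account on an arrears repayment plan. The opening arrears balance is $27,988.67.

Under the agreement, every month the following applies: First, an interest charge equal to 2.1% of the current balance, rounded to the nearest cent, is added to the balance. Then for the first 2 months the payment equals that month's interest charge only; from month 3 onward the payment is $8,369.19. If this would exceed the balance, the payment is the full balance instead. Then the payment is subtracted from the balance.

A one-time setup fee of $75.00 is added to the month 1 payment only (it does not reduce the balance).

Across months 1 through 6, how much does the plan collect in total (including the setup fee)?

$30,595.98

Month 1: $27,988.67 +$587.76 interest = $28,576.43; pay $587.76 (+ $75.00 fee) → $27,988.67
Month 2: $27,988.67 +$587.76 interest = $28,576.43; pay $587.76 → $27,988.67
Month 3: $27,988.67 +$587.76 interest = $28,576.43; pay $8,369.19 → $20,207.24
Month 4: $20,207.24 +$424.35 interest = $20,631.59; pay $8,369.19 → $12,262.40
Month 5: $12,262.40 +$257.51 interest = $12,519.91; pay $8,369.19 → $4,150.72
Month 6: $4,150.72 +$87.17 interest = $4,237.89; pay $4,237.89 → $0.00
Total paid: $30,595.98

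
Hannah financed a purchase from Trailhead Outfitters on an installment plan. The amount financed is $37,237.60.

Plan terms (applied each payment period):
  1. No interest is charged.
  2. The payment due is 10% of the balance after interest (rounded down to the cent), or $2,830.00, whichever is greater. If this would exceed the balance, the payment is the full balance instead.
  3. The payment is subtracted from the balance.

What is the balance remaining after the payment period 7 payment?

Payment period 1: $37,237.60 − $3,723.76 → $33,513.84
Payment period 2: $33,513.84 − $3,351.38 → $30,162.46
Payment period 3: $30,162.46 − $3,016.24 → $27,146.22
Payment period 4: $27,146.22 − $2,830.00 → $24,316.22
Payment period 5: $24,316.22 − $2,830.00 → $21,486.22
Payment period 6: $21,486.22 − $2,830.00 → $18,656.22
Payment period 7: $18,656.22 − $2,830.00 → $15,826.22

$15,826.22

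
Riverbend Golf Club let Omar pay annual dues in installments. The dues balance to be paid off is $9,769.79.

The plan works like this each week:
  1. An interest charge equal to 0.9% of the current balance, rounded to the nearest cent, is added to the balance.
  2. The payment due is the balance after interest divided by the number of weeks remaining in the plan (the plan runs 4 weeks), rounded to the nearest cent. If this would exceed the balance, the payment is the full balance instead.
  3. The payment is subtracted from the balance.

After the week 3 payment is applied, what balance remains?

# | Opening | Interest | Payment | End bal
1 | $9,769.79 | $87.93 | $2,464.43 | $7,393.29
2 | $7,393.29 | $66.54 | $2,486.61 | $4,973.22
3 | $4,973.22 | $44.76 | $2,508.99 | $2,508.99

$2,508.99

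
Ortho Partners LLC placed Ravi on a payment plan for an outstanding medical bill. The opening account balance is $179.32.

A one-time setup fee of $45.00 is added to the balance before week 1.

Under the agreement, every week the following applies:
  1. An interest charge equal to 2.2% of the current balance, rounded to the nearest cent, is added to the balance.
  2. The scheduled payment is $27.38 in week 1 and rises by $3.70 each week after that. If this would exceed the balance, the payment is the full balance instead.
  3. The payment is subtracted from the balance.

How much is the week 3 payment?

Week 1: opening $224.32; interest $4.94 → $229.26; payment $27.38; balance $201.88
Week 2: opening $201.88; interest $4.44 → $206.32; payment $31.08; balance $175.24
Week 3: opening $175.24; interest $3.86 → $179.10; payment $34.78; balance $144.32

$34.78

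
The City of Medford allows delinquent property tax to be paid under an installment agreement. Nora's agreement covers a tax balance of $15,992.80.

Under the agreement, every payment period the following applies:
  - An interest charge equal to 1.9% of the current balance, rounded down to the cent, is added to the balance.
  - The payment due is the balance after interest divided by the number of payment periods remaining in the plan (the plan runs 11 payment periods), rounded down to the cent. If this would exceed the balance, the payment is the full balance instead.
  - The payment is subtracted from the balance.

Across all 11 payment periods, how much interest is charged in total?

Payment period 1: opening $15,992.80; interest $303.86 → $16,296.66; payment $1,481.51; balance $14,815.15
Payment period 2: opening $14,815.15; interest $281.48 → $15,096.63; payment $1,509.66; balance $13,586.97
Payment period 3: opening $13,586.97; interest $258.15 → $13,845.12; payment $1,538.34; balance $12,306.78
Payment period 4: opening $12,306.78; interest $233.82 → $12,540.60; payment $1,567.57; balance $10,973.03
Payment period 5: opening $10,973.03; interest $208.48 → $11,181.51; payment $1,597.35; balance $9,584.16
Payment period 6: opening $9,584.16; interest $182.09 → $9,766.25; payment $1,627.70; balance $8,138.55
Payment period 7: opening $8,138.55; interest $154.63 → $8,293.18; payment $1,658.63; balance $6,634.55
Payment period 8: opening $6,634.55; interest $126.05 → $6,760.60; payment $1,690.15; balance $5,070.45
Payment period 9: opening $5,070.45; interest $96.33 → $5,166.78; payment $1,722.26; balance $3,444.52
Payment period 10: opening $3,444.52; interest $65.44 → $3,509.96; payment $1,754.98; balance $1,754.98
Payment period 11: opening $1,754.98; interest $33.34 → $1,788.32; payment $1,788.32; balance $0.00
Total interest: $303.86 + $281.48 + $258.15 + $233.82 + $208.48 + $182.09 + $154.63 + $126.05 + $96.33 + $65.44 + $33.34 = $1,943.67

$1,943.67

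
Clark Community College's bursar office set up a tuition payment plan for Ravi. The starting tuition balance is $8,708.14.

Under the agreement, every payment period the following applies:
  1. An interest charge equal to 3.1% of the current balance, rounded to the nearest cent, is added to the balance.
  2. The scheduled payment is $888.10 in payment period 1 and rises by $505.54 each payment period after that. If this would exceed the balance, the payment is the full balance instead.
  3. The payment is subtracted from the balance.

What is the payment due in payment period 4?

$2,404.72

Payment period 1: opening $8,708.14; interest $269.95 → $8,978.09; payment $888.10; balance $8,089.99
Payment period 2: opening $8,089.99; interest $250.79 → $8,340.78; payment $1,393.64; balance $6,947.14
Payment period 3: opening $6,947.14; interest $215.36 → $7,162.50; payment $1,899.18; balance $5,263.32
Payment period 4: opening $5,263.32; interest $163.16 → $5,426.48; payment $2,404.72; balance $3,021.76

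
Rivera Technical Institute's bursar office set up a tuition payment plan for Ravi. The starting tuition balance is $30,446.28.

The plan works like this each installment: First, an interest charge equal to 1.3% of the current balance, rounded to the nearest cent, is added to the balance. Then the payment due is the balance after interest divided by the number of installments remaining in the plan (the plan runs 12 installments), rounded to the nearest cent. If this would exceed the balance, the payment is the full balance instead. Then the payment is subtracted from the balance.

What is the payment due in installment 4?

$2,671.72

Installment 1: $30,446.28 +$395.80 interest = $30,842.08; pay $2,570.17 → $28,271.91
Installment 2: $28,271.91 +$367.53 interest = $28,639.44; pay $2,603.59 → $26,035.85
Installment 3: $26,035.85 +$338.47 interest = $26,374.32; pay $2,637.43 → $23,736.89
Installment 4: $23,736.89 +$308.58 interest = $24,045.47; pay $2,671.72 → $21,373.75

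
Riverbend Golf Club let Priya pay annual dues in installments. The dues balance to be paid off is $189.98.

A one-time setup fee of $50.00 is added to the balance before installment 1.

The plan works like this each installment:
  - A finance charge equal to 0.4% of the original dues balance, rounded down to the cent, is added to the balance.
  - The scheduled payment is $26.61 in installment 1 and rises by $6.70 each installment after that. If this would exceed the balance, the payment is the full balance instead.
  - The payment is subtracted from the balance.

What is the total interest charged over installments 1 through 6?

$4.50

# | Opening | Interest | Payment | End bal
1 | $239.98 | $0.75 | $26.61 | $214.12
2 | $214.12 | $0.75 | $33.31 | $181.56
3 | $181.56 | $0.75 | $40.01 | $142.30
4 | $142.30 | $0.75 | $46.71 | $96.34
5 | $96.34 | $0.75 | $53.41 | $43.68
6 | $43.68 | $0.75 | $44.43 | $0.00
Total interest: $0.75 + $0.75 + $0.75 + $0.75 + $0.75 + $0.75 = $4.50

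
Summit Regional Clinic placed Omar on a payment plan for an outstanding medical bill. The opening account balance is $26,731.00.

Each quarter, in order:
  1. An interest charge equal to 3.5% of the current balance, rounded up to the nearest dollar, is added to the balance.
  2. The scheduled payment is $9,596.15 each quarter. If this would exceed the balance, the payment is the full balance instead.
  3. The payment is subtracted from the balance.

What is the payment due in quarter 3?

$9,426.70

Quarter 1: $26,731.00 +$936.00 interest = $27,667.00; pay $9,596.15 → $18,070.85
Quarter 2: $18,070.85 +$633.00 interest = $18,703.85; pay $9,596.15 → $9,107.70
Quarter 3: $9,107.70 +$319.00 interest = $9,426.70; pay $9,426.70 → $0.00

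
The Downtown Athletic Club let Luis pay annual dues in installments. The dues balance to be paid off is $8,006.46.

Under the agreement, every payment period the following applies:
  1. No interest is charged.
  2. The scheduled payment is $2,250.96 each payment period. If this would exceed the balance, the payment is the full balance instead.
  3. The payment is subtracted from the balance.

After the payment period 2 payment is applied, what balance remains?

Payment period 1: $8,006.46 − $2,250.96 → $5,755.50
Payment period 2: $5,755.50 − $2,250.96 → $3,504.54

$3,504.54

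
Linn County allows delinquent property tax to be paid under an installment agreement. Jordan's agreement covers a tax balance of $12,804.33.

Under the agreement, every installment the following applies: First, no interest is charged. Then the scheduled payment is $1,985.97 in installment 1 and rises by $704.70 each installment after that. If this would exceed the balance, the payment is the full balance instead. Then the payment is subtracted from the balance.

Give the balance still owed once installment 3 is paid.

Installment 1: opening $12,804.33; payment $1,985.97; balance $10,818.36
Installment 2: opening $10,818.36; payment $2,690.67; balance $8,127.69
Installment 3: opening $8,127.69; payment $3,395.37; balance $4,732.32

$4,732.32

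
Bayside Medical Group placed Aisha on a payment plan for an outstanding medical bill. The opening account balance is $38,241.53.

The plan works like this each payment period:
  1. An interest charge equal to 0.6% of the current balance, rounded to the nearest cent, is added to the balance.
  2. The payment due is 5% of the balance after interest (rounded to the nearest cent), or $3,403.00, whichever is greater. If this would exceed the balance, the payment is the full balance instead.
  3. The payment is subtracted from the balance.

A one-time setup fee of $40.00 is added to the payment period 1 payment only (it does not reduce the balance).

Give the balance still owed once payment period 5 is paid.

Payment period 1: opening $38,241.53; interest $229.45 → $38,470.98; payment $3,403.00 (+ $40.00 fee); balance $35,067.98
Payment period 2: opening $35,067.98; interest $210.41 → $35,278.39; payment $3,403.00; balance $31,875.39
Payment period 3: opening $31,875.39; interest $191.25 → $32,066.64; payment $3,403.00; balance $28,663.64
Payment period 4: opening $28,663.64; interest $171.98 → $28,835.62; payment $3,403.00; balance $25,432.62
Payment period 5: opening $25,432.62; interest $152.60 → $25,585.22; payment $3,403.00; balance $22,182.22

$22,182.22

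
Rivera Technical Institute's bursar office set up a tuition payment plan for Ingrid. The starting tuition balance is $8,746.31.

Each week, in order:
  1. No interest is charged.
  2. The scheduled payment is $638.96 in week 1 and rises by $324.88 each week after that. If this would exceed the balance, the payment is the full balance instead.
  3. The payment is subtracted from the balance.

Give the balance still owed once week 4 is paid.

$4,241.19

Week 1: opening $8,746.31; payment $638.96; balance $8,107.35
Week 2: opening $8,107.35; payment $963.84; balance $7,143.51
Week 3: opening $7,143.51; payment $1,288.72; balance $5,854.79
Week 4: opening $5,854.79; payment $1,613.60; balance $4,241.19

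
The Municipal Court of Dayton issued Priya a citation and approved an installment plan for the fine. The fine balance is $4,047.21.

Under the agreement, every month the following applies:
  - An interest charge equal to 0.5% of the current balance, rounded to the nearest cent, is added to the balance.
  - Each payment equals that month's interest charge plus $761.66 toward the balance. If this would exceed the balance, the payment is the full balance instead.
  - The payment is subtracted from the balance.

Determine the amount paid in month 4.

Month 1: opening $4,047.21; interest $20.24 → $4,067.45; payment $781.90; balance $3,285.55
Month 2: opening $3,285.55; interest $16.43 → $3,301.98; payment $778.09; balance $2,523.89
Month 3: opening $2,523.89; interest $12.62 → $2,536.51; payment $774.28; balance $1,762.23
Month 4: opening $1,762.23; interest $8.81 → $1,771.04; payment $770.47; balance $1,000.57

$770.47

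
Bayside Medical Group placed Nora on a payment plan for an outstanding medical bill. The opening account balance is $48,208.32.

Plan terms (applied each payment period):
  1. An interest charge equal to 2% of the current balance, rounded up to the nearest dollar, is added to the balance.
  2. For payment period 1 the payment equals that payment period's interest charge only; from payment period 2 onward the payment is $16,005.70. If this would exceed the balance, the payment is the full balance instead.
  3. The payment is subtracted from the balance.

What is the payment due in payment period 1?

$965.00

# | Opening | Interest | Payment | End bal
1 | $48,208.32 | $965.00 | $965.00 | $48,208.32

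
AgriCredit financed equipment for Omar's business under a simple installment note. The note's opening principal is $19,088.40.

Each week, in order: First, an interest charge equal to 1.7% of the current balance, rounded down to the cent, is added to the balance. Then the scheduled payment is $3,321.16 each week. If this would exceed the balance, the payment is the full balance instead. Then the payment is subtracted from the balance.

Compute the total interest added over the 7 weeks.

$1,170.85

Week 1: opening $19,088.40; interest $324.50 → $19,412.90; payment $3,321.16; balance $16,091.74
Week 2: opening $16,091.74; interest $273.55 → $16,365.29; payment $3,321.16; balance $13,044.13
Week 3: opening $13,044.13; interest $221.75 → $13,265.88; payment $3,321.16; balance $9,944.72
Week 4: opening $9,944.72; interest $169.06 → $10,113.78; payment $3,321.16; balance $6,792.62
Week 5: opening $6,792.62; interest $115.47 → $6,908.09; payment $3,321.16; balance $3,586.93
Week 6: opening $3,586.93; interest $60.97 → $3,647.90; payment $3,321.16; balance $326.74
Week 7: opening $326.74; interest $5.55 → $332.29; payment $332.29; balance $0.00
Total interest: $324.50 + $273.55 + $221.75 + $169.06 + $115.47 + $60.97 + $5.55 = $1,170.85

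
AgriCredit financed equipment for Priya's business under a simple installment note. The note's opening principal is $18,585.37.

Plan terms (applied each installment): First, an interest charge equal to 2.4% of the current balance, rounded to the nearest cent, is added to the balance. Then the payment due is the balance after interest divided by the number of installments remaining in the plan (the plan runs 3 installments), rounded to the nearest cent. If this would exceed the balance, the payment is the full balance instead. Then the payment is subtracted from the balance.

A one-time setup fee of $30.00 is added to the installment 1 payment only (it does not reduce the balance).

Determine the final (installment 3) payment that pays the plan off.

$6,651.96

# | Opening | Interest | Payment | Fee | End bal
1 | $18,585.37 | $446.05 | $6,343.81 | $30.00 | $12,687.61
2 | $12,687.61 | $304.50 | $6,496.06 | — | $6,496.05
3 | $6,496.05 | $155.91 | $6,651.96 | — | $0.00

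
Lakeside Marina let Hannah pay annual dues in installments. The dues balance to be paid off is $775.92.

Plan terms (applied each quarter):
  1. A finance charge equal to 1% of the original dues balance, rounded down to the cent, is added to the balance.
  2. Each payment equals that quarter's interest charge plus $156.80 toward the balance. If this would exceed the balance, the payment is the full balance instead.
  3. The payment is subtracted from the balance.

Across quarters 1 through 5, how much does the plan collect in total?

$814.67

# | Opening | Interest | Payment | End bal
1 | $775.92 | $7.75 | $164.55 | $619.12
2 | $619.12 | $7.75 | $164.55 | $462.32
3 | $462.32 | $7.75 | $164.55 | $305.52
4 | $305.52 | $7.75 | $164.55 | $148.72
5 | $148.72 | $7.75 | $156.47 | $0.00
Total paid: $814.67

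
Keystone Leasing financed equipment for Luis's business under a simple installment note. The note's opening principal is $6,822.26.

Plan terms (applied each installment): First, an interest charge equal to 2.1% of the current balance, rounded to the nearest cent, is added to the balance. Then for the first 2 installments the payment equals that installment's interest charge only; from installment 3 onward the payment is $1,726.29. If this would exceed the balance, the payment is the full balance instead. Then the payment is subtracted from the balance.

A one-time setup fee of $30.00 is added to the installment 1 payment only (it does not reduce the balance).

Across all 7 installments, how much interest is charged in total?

Installment 1: $6,822.26 +$143.27 interest = $6,965.53; pay $143.27 (+ $30.00 fee) → $6,822.26
Installment 2: $6,822.26 +$143.27 interest = $6,965.53; pay $143.27 → $6,822.26
Installment 3: $6,822.26 +$143.27 interest = $6,965.53; pay $1,726.29 → $5,239.24
Installment 4: $5,239.24 +$110.02 interest = $5,349.26; pay $1,726.29 → $3,622.97
Installment 5: $3,622.97 +$76.08 interest = $3,699.05; pay $1,726.29 → $1,972.76
Installment 6: $1,972.76 +$41.43 interest = $2,014.19; pay $1,726.29 → $287.90
Installment 7: $287.90 +$6.05 interest = $293.95; pay $293.95 → $0.00
Total interest: $143.27 + $143.27 + $143.27 + $110.02 + $76.08 + $41.43 + $6.05 = $663.39

$663.39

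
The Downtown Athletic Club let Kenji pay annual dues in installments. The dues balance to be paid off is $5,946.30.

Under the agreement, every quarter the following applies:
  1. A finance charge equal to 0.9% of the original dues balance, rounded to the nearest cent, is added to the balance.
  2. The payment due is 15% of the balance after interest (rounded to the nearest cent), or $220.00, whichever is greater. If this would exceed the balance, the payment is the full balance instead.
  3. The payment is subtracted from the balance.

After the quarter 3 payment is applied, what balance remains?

Quarter 1: $5,946.30 +$53.52 interest = $5,999.82; pay $899.97 → $5,099.85
Quarter 2: $5,099.85 +$53.52 interest = $5,153.37; pay $773.01 → $4,380.36
Quarter 3: $4,380.36 +$53.52 interest = $4,433.88; pay $665.08 → $3,768.80

$3,768.80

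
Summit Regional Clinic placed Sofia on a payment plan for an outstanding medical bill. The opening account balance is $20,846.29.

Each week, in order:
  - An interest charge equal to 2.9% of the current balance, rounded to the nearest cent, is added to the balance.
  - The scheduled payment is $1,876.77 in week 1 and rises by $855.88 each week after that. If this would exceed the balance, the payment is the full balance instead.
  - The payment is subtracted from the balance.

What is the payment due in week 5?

$5,300.29

# | Opening | Interest | Payment | End bal
1 | $20,846.29 | $604.54 | $1,876.77 | $19,574.06
2 | $19,574.06 | $567.65 | $2,732.65 | $17,409.06
3 | $17,409.06 | $504.86 | $3,588.53 | $14,325.39
4 | $14,325.39 | $415.44 | $4,444.41 | $10,296.42
5 | $10,296.42 | $298.60 | $5,300.29 | $5,294.73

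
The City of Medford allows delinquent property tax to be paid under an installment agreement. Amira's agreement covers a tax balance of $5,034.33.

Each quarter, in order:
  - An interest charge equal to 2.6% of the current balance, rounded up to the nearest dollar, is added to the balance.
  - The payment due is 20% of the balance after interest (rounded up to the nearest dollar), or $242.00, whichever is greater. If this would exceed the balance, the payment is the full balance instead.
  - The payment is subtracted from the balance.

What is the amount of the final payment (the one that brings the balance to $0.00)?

$147.33

Quarter 1: $5,034.33 +$131.00 interest = $5,165.33; pay $1,034.00 → $4,131.33
Quarter 2: $4,131.33 +$108.00 interest = $4,239.33; pay $848.00 → $3,391.33
Quarter 3: $3,391.33 +$89.00 interest = $3,480.33; pay $697.00 → $2,783.33
Quarter 4: $2,783.33 +$73.00 interest = $2,856.33; pay $572.00 → $2,284.33
Quarter 5: $2,284.33 +$60.00 interest = $2,344.33; pay $469.00 → $1,875.33
Quarter 6: $1,875.33 +$49.00 interest = $1,924.33; pay $385.00 → $1,539.33
Quarter 7: $1,539.33 +$41.00 interest = $1,580.33; pay $317.00 → $1,263.33
Quarter 8: $1,263.33 +$33.00 interest = $1,296.33; pay $260.00 → $1,036.33
Quarter 9: $1,036.33 +$27.00 interest = $1,063.33; pay $242.00 → $821.33
Quarter 10: $821.33 +$22.00 interest = $843.33; pay $242.00 → $601.33
Quarter 11: $601.33 +$16.00 interest = $617.33; pay $242.00 → $375.33
Quarter 12: $375.33 +$10.00 interest = $385.33; pay $242.00 → $143.33
Quarter 13: $143.33 +$4.00 interest = $147.33; pay $147.33 → $0.00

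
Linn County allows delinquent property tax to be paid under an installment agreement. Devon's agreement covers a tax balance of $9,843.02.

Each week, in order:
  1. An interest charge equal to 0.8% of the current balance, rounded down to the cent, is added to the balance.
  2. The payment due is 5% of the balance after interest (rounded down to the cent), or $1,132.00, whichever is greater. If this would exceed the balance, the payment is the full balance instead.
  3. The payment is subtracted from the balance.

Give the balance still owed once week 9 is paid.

Week 1: opening $9,843.02; interest $78.74 → $9,921.76; payment $1,132.00; balance $8,789.76
Week 2: opening $8,789.76; interest $70.31 → $8,860.07; payment $1,132.00; balance $7,728.07
Week 3: opening $7,728.07; interest $61.82 → $7,789.89; payment $1,132.00; balance $6,657.89
Week 4: opening $6,657.89; interest $53.26 → $6,711.15; payment $1,132.00; balance $5,579.15
Week 5: opening $5,579.15; interest $44.63 → $5,623.78; payment $1,132.00; balance $4,491.78
Week 6: opening $4,491.78; interest $35.93 → $4,527.71; payment $1,132.00; balance $3,395.71
Week 7: opening $3,395.71; interest $27.16 → $3,422.87; payment $1,132.00; balance $2,290.87
Week 8: opening $2,290.87; interest $18.32 → $2,309.19; payment $1,132.00; balance $1,177.19
Week 9: opening $1,177.19; interest $9.41 → $1,186.60; payment $1,132.00; balance $54.60

$54.60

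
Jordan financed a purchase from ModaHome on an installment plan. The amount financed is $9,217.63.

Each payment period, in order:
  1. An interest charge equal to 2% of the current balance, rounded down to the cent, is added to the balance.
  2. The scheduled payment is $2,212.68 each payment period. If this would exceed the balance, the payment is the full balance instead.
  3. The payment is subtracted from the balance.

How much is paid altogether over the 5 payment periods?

$9,725.51

Payment period 1: $9,217.63 +$184.35 interest = $9,401.98; pay $2,212.68 → $7,189.30
Payment period 2: $7,189.30 +$143.78 interest = $7,333.08; pay $2,212.68 → $5,120.40
Payment period 3: $5,120.40 +$102.40 interest = $5,222.80; pay $2,212.68 → $3,010.12
Payment period 4: $3,010.12 +$60.20 interest = $3,070.32; pay $2,212.68 → $857.64
Payment period 5: $857.64 +$17.15 interest = $874.79; pay $874.79 → $0.00
Total paid: $9,725.51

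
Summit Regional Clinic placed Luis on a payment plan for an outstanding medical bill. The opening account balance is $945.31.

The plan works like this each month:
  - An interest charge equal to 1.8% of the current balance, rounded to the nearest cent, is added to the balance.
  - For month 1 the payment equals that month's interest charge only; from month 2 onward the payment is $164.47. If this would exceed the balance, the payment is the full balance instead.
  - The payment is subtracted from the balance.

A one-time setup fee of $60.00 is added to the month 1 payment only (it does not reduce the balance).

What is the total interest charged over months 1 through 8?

Month 1: $945.31 +$17.02 interest = $962.33; pay $17.02 (+ $60.00 fee) → $945.31
Month 2: $945.31 +$17.02 interest = $962.33; pay $164.47 → $797.86
Month 3: $797.86 +$14.36 interest = $812.22; pay $164.47 → $647.75
Month 4: $647.75 +$11.66 interest = $659.41; pay $164.47 → $494.94
Month 5: $494.94 +$8.91 interest = $503.85; pay $164.47 → $339.38
Month 6: $339.38 +$6.11 interest = $345.49; pay $164.47 → $181.02
Month 7: $181.02 +$3.26 interest = $184.28; pay $164.47 → $19.81
Month 8: $19.81 +$0.36 interest = $20.17; pay $20.17 → $0.00
Total interest: $17.02 + $17.02 + $14.36 + $11.66 + $8.91 + $6.11 + $3.26 + $0.36 = $78.70

$78.70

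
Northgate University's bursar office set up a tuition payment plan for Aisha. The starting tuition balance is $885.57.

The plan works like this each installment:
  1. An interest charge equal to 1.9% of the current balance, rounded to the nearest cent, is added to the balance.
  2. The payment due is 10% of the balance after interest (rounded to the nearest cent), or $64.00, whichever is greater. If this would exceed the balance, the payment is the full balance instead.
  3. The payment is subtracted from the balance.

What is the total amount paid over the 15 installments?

$1,018.22

Installment 1: opening $885.57; interest $16.83 → $902.40; payment $90.24; balance $812.16
Installment 2: opening $812.16; interest $15.43 → $827.59; payment $82.76; balance $744.83
Installment 3: opening $744.83; interest $14.15 → $758.98; payment $75.90; balance $683.08
Installment 4: opening $683.08; interest $12.98 → $696.06; payment $69.61; balance $626.45
Installment 5: opening $626.45; interest $11.90 → $638.35; payment $64.00; balance $574.35
Installment 6: opening $574.35; interest $10.91 → $585.26; payment $64.00; balance $521.26
Installment 7: opening $521.26; interest $9.90 → $531.16; payment $64.00; balance $467.16
Installment 8: opening $467.16; interest $8.88 → $476.04; payment $64.00; balance $412.04
Installment 9: opening $412.04; interest $7.83 → $419.87; payment $64.00; balance $355.87
Installment 10: opening $355.87; interest $6.76 → $362.63; payment $64.00; balance $298.63
Installment 11: opening $298.63; interest $5.67 → $304.30; payment $64.00; balance $240.30
Installment 12: opening $240.30; interest $4.57 → $244.87; payment $64.00; balance $180.87
Installment 13: opening $180.87; interest $3.44 → $184.31; payment $64.00; balance $120.31
Installment 14: opening $120.31; interest $2.29 → $122.60; payment $64.00; balance $58.60
Installment 15: opening $58.60; interest $1.11 → $59.71; payment $59.71; balance $0.00
Total paid: $1,018.22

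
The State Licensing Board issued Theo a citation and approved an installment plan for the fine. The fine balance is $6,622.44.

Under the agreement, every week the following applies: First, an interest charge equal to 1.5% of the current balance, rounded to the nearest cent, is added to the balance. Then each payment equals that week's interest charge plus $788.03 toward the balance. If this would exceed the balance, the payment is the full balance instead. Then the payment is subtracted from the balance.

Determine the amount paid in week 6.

$828.26

Week 1: opening $6,622.44; interest $99.34 → $6,721.78; payment $887.37; balance $5,834.41
Week 2: opening $5,834.41; interest $87.52 → $5,921.93; payment $875.55; balance $5,046.38
Week 3: opening $5,046.38; interest $75.70 → $5,122.08; payment $863.73; balance $4,258.35
Week 4: opening $4,258.35; interest $63.88 → $4,322.23; payment $851.91; balance $3,470.32
Week 5: opening $3,470.32; interest $52.05 → $3,522.37; payment $840.08; balance $2,682.29
Week 6: opening $2,682.29; interest $40.23 → $2,722.52; payment $828.26; balance $1,894.26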